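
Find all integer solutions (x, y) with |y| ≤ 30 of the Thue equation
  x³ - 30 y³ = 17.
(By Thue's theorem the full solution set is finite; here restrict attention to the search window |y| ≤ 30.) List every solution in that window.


The equation is x³ - 30y³ = 17. For fixed y, x³ = 30·y³ + 17, so a solution requires the RHS to be a perfect cube.
Strategy: iterate y from -30 to 30, compute RHS = 30·y³ + 17, and check whether it is a (positive or negative) perfect cube.
Check small values of y:
  y = 0: RHS = 17 is not a perfect cube.
  y = 1: RHS = 47 is not a perfect cube.
  y = -1: RHS = -13 is not a perfect cube.
  y = 2: RHS = 257 is not a perfect cube.
  y = -2: RHS = -223 is not a perfect cube.
  y = 3: RHS = 827 is not a perfect cube.
  y = -3: RHS = -793 is not a perfect cube.
Continuing the search up to |y| = 30 finds no solutions either.
No (x, y) in the scanned range satisfies the equation.

No integer solutions with |y| ≤ 30.


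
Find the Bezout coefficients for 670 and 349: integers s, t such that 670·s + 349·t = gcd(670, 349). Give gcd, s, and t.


Euclidean algorithm on (670, 349) — divide until remainder is 0:
  670 = 1 · 349 + 321
  349 = 1 · 321 + 28
  321 = 11 · 28 + 13
  28 = 2 · 13 + 2
  13 = 6 · 2 + 1
  2 = 2 · 1 + 0
gcd(670, 349) = 1.
Track Bezout coefficients alongside the remainders: start with r₀ = 670 = a·1 + b·0 (s = 1, t = 0) and r₁ = 349 = a·0 + b·1 (s = 0, t = 1); each new remainder r_{k+1} = r_{k-1} − q_k·r_k inherits s_{k+1} = s_{k-1} − q_k·s_k, t_{k+1} = t_{k-1} − q_k·t_k, so r_k = a·s_k + b·t_k at every step:
  q = 1: r = 321, s = 1 − 1·0 = 1, t = 0 − 1·1 = -1  (check: 670·1 + 349·(-1) = 321)
  q = 1: r = 28, s = 0 − 1·1 = -1, t = 1 − 1·(-1) = 2  (check: 670·(-1) + 349·2 = 28)
  q = 11: r = 13, s = 1 − 11·(-1) = 12, t = -1 − 11·2 = -23  (check: 670·12 + 349·(-23) = 13)
  q = 2: r = 2, s = -1 − 2·12 = -25, t = 2 − 2·(-23) = 48  (check: 670·(-25) + 349·48 = 2)
  q = 6: r = 1, s = 12 − 6·(-25) = 162, t = -23 − 6·48 = -311  (check: 670·162 + 349·(-311) = 1)
The row with r = 1 (the gcd) gives the Bezout coefficients s = 162, t = -311.
Result: 670 · (162) + 349 · (-311) = 1.

gcd(670, 349) = 1; s = 162, t = -311 (check: 670·162 + 349·(-311) = 1).


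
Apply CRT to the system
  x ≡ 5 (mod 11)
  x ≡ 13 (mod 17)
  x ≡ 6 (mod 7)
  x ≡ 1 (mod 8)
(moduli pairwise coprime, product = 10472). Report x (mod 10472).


Product of moduli M = 11 · 17 · 7 · 8 = 10472.
Merge one congruence at a time:
  Start: x ≡ 5 (mod 11).
  Combine with x ≡ 13 (mod 17); new modulus lcm = 187.
    Write x = 5 + 11·t and substitute into x ≡ 13 (mod 17): 11·t ≡ 13 − 5 = 8 (mod 17).
    The inverse of 11 mod 17 is 14 (since 11·14 = 154 = 9·17 + 1), so t ≡ 14·8 = 112 ≡ 10 (mod 17).
    Then x = 5 + 11·10 = 115, valid modulo lcm(11, 17) = 187: x ≡ 115 (mod 187).
  Combine with x ≡ 6 (mod 7); new modulus lcm = 1309.
    Write x = 115 + 187·t and substitute into x ≡ 6 (mod 7): 187·t ≡ 6 − 115 = -109 (mod 7).
    Reduce coefficients mod 7: 5·t ≡ 3 (mod 7).
    The inverse of 5 mod 7 is 3 (since 5·3 = 15 = 2·7 + 1), so t ≡ 3·3 = 9 ≡ 2 (mod 7).
    Then x = 115 + 187·2 = 489, valid modulo lcm(187, 7) = 1309: x ≡ 489 (mod 1309).
  Combine with x ≡ 1 (mod 8); new modulus lcm = 10472.
    Write x = 489 + 1309·t and substitute into x ≡ 1 (mod 8): 1309·t ≡ 1 − 489 = -488 (mod 8).
    Reduce coefficients mod 8: 5·t ≡ 0 (mod 8).
    The inverse of 5 mod 8 is 5 (since 5·5 = 25 = 3·8 + 1), so t ≡ 5·0 = 0 ≡ 0 (mod 8).
    Then x = 489 + 1309·0 = 489, valid modulo lcm(1309, 8) = 10472: x ≡ 489 (mod 10472).
Verify against each original: 489 mod 11 = 5, 489 mod 17 = 13, 489 mod 7 = 6, 489 mod 8 = 1.

x ≡ 489 (mod 10472).


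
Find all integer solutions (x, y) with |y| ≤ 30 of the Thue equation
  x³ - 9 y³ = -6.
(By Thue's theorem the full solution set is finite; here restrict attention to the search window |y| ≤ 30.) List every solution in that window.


The equation is x³ - 9y³ = -6. For fixed y, x³ = 9·y³ − 6, so a solution requires the RHS to be a perfect cube.
Strategy: iterate y from -30 to 30, compute RHS = 9·y³ − 6, and check whether it is a (positive or negative) perfect cube.
Check small values of y:
  y = 0: RHS = -6 is not a perfect cube.
  y = 1: RHS = 3 is not a perfect cube.
  y = -1: RHS = -15 is not a perfect cube.
  y = 2: RHS = 66 is not a perfect cube.
  y = -2: RHS = -78 is not a perfect cube.
  y = 3: RHS = 237 is not a perfect cube.
  y = -3: RHS = -249 is not a perfect cube.
Continuing the search up to |y| = 30 finds no solutions either.
No (x, y) in the scanned range satisfies the equation.

No integer solutions with |y| ≤ 30.


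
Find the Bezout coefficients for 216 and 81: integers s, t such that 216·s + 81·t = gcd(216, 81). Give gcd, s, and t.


Euclidean algorithm on (216, 81) — divide until remainder is 0:
  216 = 2 · 81 + 54
  81 = 1 · 54 + 27
  54 = 2 · 27 + 0
gcd(216, 81) = 27.
Track Bezout coefficients alongside the remainders: start with r₀ = 216 = a·1 + b·0 (s = 1, t = 0) and r₁ = 81 = a·0 + b·1 (s = 0, t = 1); each new remainder r_{k+1} = r_{k-1} − q_k·r_k inherits s_{k+1} = s_{k-1} − q_k·s_k, t_{k+1} = t_{k-1} − q_k·t_k, so r_k = a·s_k + b·t_k at every step:
  q = 2: r = 54, s = 1 − 2·0 = 1, t = 0 − 2·1 = -2  (check: 216·1 + 81·(-2) = 54)
  q = 1: r = 27, s = 0 − 1·1 = -1, t = 1 − 1·(-2) = 3  (check: 216·(-1) + 81·3 = 27)
The row with r = 27 (the gcd) gives the Bezout coefficients s = -1, t = 3.
Result: 216 · (-1) + 81 · (3) = 27.

gcd(216, 81) = 27; s = -1, t = 3 (check: 216·(-1) + 81·3 = 27).


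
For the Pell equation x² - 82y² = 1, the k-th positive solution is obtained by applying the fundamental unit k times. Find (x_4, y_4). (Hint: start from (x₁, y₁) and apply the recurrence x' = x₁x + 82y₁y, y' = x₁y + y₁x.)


Step 1: Find the fundamental solution (x₁, y₁) of x² - 82y² = 1.
  Expand √82 as a continued fraction. a₀ = ⌊√82⌋ = 9; iterate m_{k+1} = d_k·a_k − m_k, d_{k+1} = (82 − m_{k+1}²)/d_k, a_{k+1} = ⌊(a₀ + m_{k+1})/d_{k+1}⌋ (starting m₀ = 0, d₀ = 1), with convergents p_k = a_k·p_{k-1} + p_{k-2}, q_k = a_k·q_{k-1} + q_{k-2} (p₋₁ = 1, q₋₁ = 0):
  k = 0: a₀ = 9; p₀/q₀ = 9/1; p₀² − 82·q₀² = 81 − 82 = -1.
  k = 1: m = 9, d = 1, a = ⌊(9 + 9)/1⌋ = 18; p/q = (18·9 + 1)/(18·1 + 0) = 163/18; p² − 82·q² = 26569 − 26568 = 1.
  The first convergent with p² − 82·q² = 1 gives the fundamental solution (x₁, y₁) = (163, 18).
Step 2: Apply the recurrence (x_{n+1}, y_{n+1}) = (x₁x_n + 82y₁y_n, x₁y_n + y₁x_n) repeatedly.
  From (x_1, y_1) = (163, 18): x_2 = 163·163 + 82·18·18 = 53137; y_2 = 163·18 + 18·163 = 5868.
  From (x_2, y_2) = (53137, 5868): x_3 = 163·53137 + 82·18·5868 = 17322499; y_3 = 163·5868 + 18·53137 = 1912950.
  From (x_3, y_3) = (17322499, 1912950): x_4 = 163·17322499 + 82·18·1912950 = 5647081537; y_4 = 163·1912950 + 18·17322499 = 623615832.
Step 3: Verify x_4² - 82·y_4² = 31889529885526282369 - 31889529885526282368 = 1 (should be 1). ✓

(x_1, y_1) = (163, 18); (x_4, y_4) = (5647081537, 623615832).


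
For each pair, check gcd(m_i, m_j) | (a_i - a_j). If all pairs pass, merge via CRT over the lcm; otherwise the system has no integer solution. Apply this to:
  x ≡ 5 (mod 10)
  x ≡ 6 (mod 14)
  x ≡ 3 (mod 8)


Moduli 10, 14, 8 are not pairwise coprime, so CRT works modulo lcm(m_i) when all pairwise compatibility conditions hold.
Pairwise compatibility: gcd(m_i, m_j) must divide a_i - a_j for every pair.
Merge one congruence at a time:
  Start: x ≡ 5 (mod 10).
  Combine with x ≡ 6 (mod 14): gcd(10, 14) = 2, and 6 - 5 = 1 is NOT divisible by 2.
    ⇒ system is inconsistent (no integer solution).

No solution (the system is inconsistent).


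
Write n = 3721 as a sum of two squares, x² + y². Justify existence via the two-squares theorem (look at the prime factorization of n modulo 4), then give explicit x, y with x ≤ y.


Step 1: Factor n = 3721 = 61^2.
Step 2: Check the mod-4 condition on each prime factor: 61 ≡ 1 (mod 4), exponent 2.
All primes ≡ 3 (mod 4) appear to even exponent (or don't appear), so by the two-squares theorem n IS expressible as a sum of two squares.
Step 3: Build a representation. Here n = 61 · 61 is a product of primes ≡ 1 (mod 4). Each prime p ≡ 1 (mod 4) is itself a sum of two squares; find a² by testing p − a² for a perfect square:
  61: 61 − 1² = 60, 61 − 2² = 57, 61 − 3² = 52, 61 − 4² = 45, 61 − 5² = 36 = 6² ⇒ 61 = 5² + 6².
  Combine using the Brahmagupta–Fibonacci identity (a² + b²)(c² + d²) = (ac − bd)² + (ad + bc)² = (ac + bd)² + (ad − bc)²:
  61 · 61 = 3721: from (5² + 6²)(5² + 6²), take (5·5 − 6·6, 5·6 + 6·5) = (25 − 36, 30 + 30) = (-11, 60); dropping signs (only squares matter) gives (11, 60); check 11² + 60² = 121 + 3600 = 3721 ✓.
Step 4: Order so x ≤ y and verify: 11² + 60² = 121 + 3600 = 3721 = n. ✓

n = 3721 = 11² + 60² (one valid representation with x ≤ y).


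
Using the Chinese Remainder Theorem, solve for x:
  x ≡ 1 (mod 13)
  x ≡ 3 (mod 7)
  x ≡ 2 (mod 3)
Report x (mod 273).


Moduli 13, 7, 3 are pairwise coprime; by CRT there is a unique solution modulo M = 13 · 7 · 3 = 273.
Solve pairwise, accumulating the modulus:
  Start with x ≡ 1 (mod 13).
  Combine with x ≡ 3 (mod 7): since gcd(13, 7) = 1, we get a unique residue mod 91.
    Write x = 1 + 13·t and substitute into x ≡ 3 (mod 7): 13·t ≡ 3 − 1 = 2 (mod 7).
    Reduce coefficients mod 7: 6·t ≡ 2 (mod 7).
    The inverse of 6 mod 7 is 6 (since 6·6 = 36 = 5·7 + 1), so t ≡ 6·2 = 12 ≡ 5 (mod 7).
    Then x = 1 + 13·5 = 66, valid modulo lcm(13, 7) = 91: x ≡ 66 (mod 91).
  Combine with x ≡ 2 (mod 3): since gcd(91, 3) = 1, we get a unique residue mod 273.
    Write x = 66 + 91·t and substitute into x ≡ 2 (mod 3): 91·t ≡ 2 − 66 = -64 (mod 3).
    Reduce coefficients mod 3: 1·t ≡ 2 (mod 3).
    So t ≡ 2 (mod 3).
    Then x = 66 + 91·2 = 248, valid modulo lcm(91, 3) = 273: x ≡ 248 (mod 273).
Verify: 248 mod 13 = 1 ✓, 248 mod 7 = 3 ✓, 248 mod 3 = 2 ✓.

x ≡ 248 (mod 273).


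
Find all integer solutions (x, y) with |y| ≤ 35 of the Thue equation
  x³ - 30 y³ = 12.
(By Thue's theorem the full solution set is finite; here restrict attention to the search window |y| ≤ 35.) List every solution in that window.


The equation is x³ - 30y³ = 12. For fixed y, x³ = 30·y³ + 12, so a solution requires the RHS to be a perfect cube.
Strategy: iterate y from -35 to 35, compute RHS = 30·y³ + 12, and check whether it is a (positive or negative) perfect cube.
Check small values of y:
  y = 0: RHS = 12 is not a perfect cube.
  y = 1: RHS = 42 is not a perfect cube.
  y = -1: RHS = -18 is not a perfect cube.
  y = 2: RHS = 252 is not a perfect cube.
  y = -2: RHS = -228 is not a perfect cube.
  y = 3: RHS = 822 is not a perfect cube.
  y = -3: RHS = -798 is not a perfect cube.
Continuing the search up to |y| = 35 finds no solutions either.
No (x, y) in the scanned range satisfies the equation.

No integer solutions with |y| ≤ 35.


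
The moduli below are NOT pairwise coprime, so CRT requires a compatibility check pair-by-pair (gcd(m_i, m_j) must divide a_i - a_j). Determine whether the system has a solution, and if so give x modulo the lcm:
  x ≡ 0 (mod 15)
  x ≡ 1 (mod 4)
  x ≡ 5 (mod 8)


Moduli 15, 4, 8 are not pairwise coprime, so CRT works modulo lcm(m_i) when all pairwise compatibility conditions hold.
Pairwise compatibility: gcd(m_i, m_j) must divide a_i - a_j for every pair.
Merge one congruence at a time:
  Start: x ≡ 0 (mod 15).
  Combine with x ≡ 1 (mod 4): gcd(15, 4) = 1; 1 - 0 = 1, which IS divisible by 1, so compatible.
    Write x = 0 + 15·t and substitute into x ≡ 1 (mod 4): 15·t ≡ 1 − 0 = 1 (mod 4).
    Reduce coefficients mod 4: 3·t ≡ 1 (mod 4).
    The inverse of 3 mod 4 is 3 (since 3·3 = 9 = 2·4 + 1), so t ≡ 3·1 = 3 ≡ 3 (mod 4).
    Then x = 0 + 15·3 = 45, valid modulo lcm(15, 4) = 60: x ≡ 45 (mod 60).
  Combine with x ≡ 5 (mod 8): gcd(60, 8) = 4; 5 - 45 = -40, which IS divisible by 4, so compatible.
    Write x = 45 + 60·t and substitute into x ≡ 5 (mod 8): 60·t ≡ 5 − 45 = -40 (mod 8).
    Divide the congruence (and modulus) by g = 4: 15·t ≡ -10 (mod 2).
    Reduce coefficients mod 2: 1·t ≡ 0 (mod 2).
    So t ≡ 0 (mod 2).
    Then x = 45 + 60·0 = 45, valid modulo lcm(60, 8) = 120: x ≡ 45 (mod 120).
Verify: 45 mod 15 = 0, 45 mod 4 = 1, 45 mod 8 = 5.

x ≡ 45 (mod 120).


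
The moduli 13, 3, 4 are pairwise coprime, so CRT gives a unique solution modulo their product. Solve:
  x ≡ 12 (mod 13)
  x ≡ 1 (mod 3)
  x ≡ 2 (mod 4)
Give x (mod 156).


Moduli 13, 3, 4 are pairwise coprime; by CRT there is a unique solution modulo M = 13 · 3 · 4 = 156.
Solve pairwise, accumulating the modulus:
  Start with x ≡ 12 (mod 13).
  Combine with x ≡ 1 (mod 3): since gcd(13, 3) = 1, we get a unique residue mod 39.
    Write x = 12 + 13·t and substitute into x ≡ 1 (mod 3): 13·t ≡ 1 − 12 = -11 (mod 3).
    Reduce coefficients mod 3: 1·t ≡ 1 (mod 3).
    So t ≡ 1 (mod 3).
    Then x = 12 + 13·1 = 25, valid modulo lcm(13, 3) = 39: x ≡ 25 (mod 39).
  Combine with x ≡ 2 (mod 4): since gcd(39, 4) = 1, we get a unique residue mod 156.
    Write x = 25 + 39·t and substitute into x ≡ 2 (mod 4): 39·t ≡ 2 − 25 = -23 (mod 4).
    Reduce coefficients mod 4: 3·t ≡ 1 (mod 4).
    The inverse of 3 mod 4 is 3 (since 3·3 = 9 = 2·4 + 1), so t ≡ 3·1 = 3 ≡ 3 (mod 4).
    Then x = 25 + 39·3 = 142, valid modulo lcm(39, 4) = 156: x ≡ 142 (mod 156).
Verify: 142 mod 13 = 12 ✓, 142 mod 3 = 1 ✓, 142 mod 4 = 2 ✓.

x ≡ 142 (mod 156).


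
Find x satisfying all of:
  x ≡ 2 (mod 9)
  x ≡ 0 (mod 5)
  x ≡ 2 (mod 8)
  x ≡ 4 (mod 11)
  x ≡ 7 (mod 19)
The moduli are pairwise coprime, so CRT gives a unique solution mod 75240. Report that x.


Product of moduli M = 9 · 5 · 8 · 11 · 19 = 75240.
Merge one congruence at a time:
  Start: x ≡ 2 (mod 9).
  Combine with x ≡ 0 (mod 5); new modulus lcm = 45.
    Write x = 2 + 9·t and substitute into x ≡ 0 (mod 5): 9·t ≡ 0 − 2 = -2 (mod 5).
    Reduce coefficients mod 5: 4·t ≡ 3 (mod 5).
    The inverse of 4 mod 5 is 4 (since 4·4 = 16 = 3·5 + 1), so t ≡ 4·3 = 12 ≡ 2 (mod 5).
    Then x = 2 + 9·2 = 20, valid modulo lcm(9, 5) = 45: x ≡ 20 (mod 45).
  Combine with x ≡ 2 (mod 8); new modulus lcm = 360.
    Write x = 20 + 45·t and substitute into x ≡ 2 (mod 8): 45·t ≡ 2 − 20 = -18 (mod 8).
    Reduce coefficients mod 8: 5·t ≡ 6 (mod 8).
    The inverse of 5 mod 8 is 5 (since 5·5 = 25 = 3·8 + 1), so t ≡ 5·6 = 30 ≡ 6 (mod 8).
    Then x = 20 + 45·6 = 290, valid modulo lcm(45, 8) = 360: x ≡ 290 (mod 360).
  Combine with x ≡ 4 (mod 11); new modulus lcm = 3960.
    Write x = 290 + 360·t and substitute into x ≡ 4 (mod 11): 360·t ≡ 4 − 290 = -286 (mod 11).
    Reduce coefficients mod 11: 8·t ≡ 0 (mod 11).
    The inverse of 8 mod 11 is 7 (since 8·7 = 56 = 5·11 + 1), so t ≡ 7·0 = 0 ≡ 0 (mod 11).
    Then x = 290 + 360·0 = 290, valid modulo lcm(360, 11) = 3960: x ≡ 290 (mod 3960).
  Combine with x ≡ 7 (mod 19); new modulus lcm = 75240.
    Write x = 290 + 3960·t and substitute into x ≡ 7 (mod 19): 3960·t ≡ 7 − 290 = -283 (mod 19).
    Reduce coefficients mod 19: 8·t ≡ 2 (mod 19).
    The inverse of 8 mod 19 is 12 (since 8·12 = 96 = 5·19 + 1), so t ≡ 12·2 = 24 ≡ 5 (mod 19).
    Then x = 290 + 3960·5 = 20090, valid modulo lcm(3960, 19) = 75240: x ≡ 20090 (mod 75240).
Verify against each original: 20090 mod 9 = 2, 20090 mod 5 = 0, 20090 mod 8 = 2, 20090 mod 11 = 4, 20090 mod 19 = 7.

x ≡ 20090 (mod 75240).


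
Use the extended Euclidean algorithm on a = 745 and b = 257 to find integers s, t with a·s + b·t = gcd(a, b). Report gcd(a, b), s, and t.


Euclidean algorithm on (745, 257) — divide until remainder is 0:
  745 = 2 · 257 + 231
  257 = 1 · 231 + 26
  231 = 8 · 26 + 23
  26 = 1 · 23 + 3
  23 = 7 · 3 + 2
  3 = 1 · 2 + 1
  2 = 2 · 1 + 0
gcd(745, 257) = 1.
Track Bezout coefficients alongside the remainders: start with r₀ = 745 = a·1 + b·0 (s = 1, t = 0) and r₁ = 257 = a·0 + b·1 (s = 0, t = 1); each new remainder r_{k+1} = r_{k-1} − q_k·r_k inherits s_{k+1} = s_{k-1} − q_k·s_k, t_{k+1} = t_{k-1} − q_k·t_k, so r_k = a·s_k + b·t_k at every step:
  q = 2: r = 231, s = 1 − 2·0 = 1, t = 0 − 2·1 = -2  (check: 745·1 + 257·(-2) = 231)
  q = 1: r = 26, s = 0 − 1·1 = -1, t = 1 − 1·(-2) = 3  (check: 745·(-1) + 257·3 = 26)
  q = 8: r = 23, s = 1 − 8·(-1) = 9, t = -2 − 8·3 = -26  (check: 745·9 + 257·(-26) = 23)
  q = 1: r = 3, s = -1 − 1·9 = -10, t = 3 − 1·(-26) = 29  (check: 745·(-10) + 257·29 = 3)
  q = 7: r = 2, s = 9 − 7·(-10) = 79, t = -26 − 7·29 = -229  (check: 745·79 + 257·(-229) = 2)
  q = 1: r = 1, s = -10 − 1·79 = -89, t = 29 − 1·(-229) = 258  (check: 745·(-89) + 257·258 = 1)
The row with r = 1 (the gcd) gives the Bezout coefficients s = -89, t = 258.
Result: 745 · (-89) + 257 · (258) = 1.

gcd(745, 257) = 1; s = -89, t = 258 (check: 745·(-89) + 257·258 = 1).


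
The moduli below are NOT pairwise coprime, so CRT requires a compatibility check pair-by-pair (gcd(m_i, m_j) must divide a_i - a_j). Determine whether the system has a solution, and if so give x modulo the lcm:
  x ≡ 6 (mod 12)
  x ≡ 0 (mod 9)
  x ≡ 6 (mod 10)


Moduli 12, 9, 10 are not pairwise coprime, so CRT works modulo lcm(m_i) when all pairwise compatibility conditions hold.
Pairwise compatibility: gcd(m_i, m_j) must divide a_i - a_j for every pair.
Merge one congruence at a time:
  Start: x ≡ 6 (mod 12).
  Combine with x ≡ 0 (mod 9): gcd(12, 9) = 3; 0 - 6 = -6, which IS divisible by 3, so compatible.
    Write x = 6 + 12·t and substitute into x ≡ 0 (mod 9): 12·t ≡ 0 − 6 = -6 (mod 9).
    Divide the congruence (and modulus) by g = 3: 4·t ≡ -2 (mod 3).
    Reduce coefficients mod 3: 1·t ≡ 1 (mod 3).
    So t ≡ 1 (mod 3).
    Then x = 6 + 12·1 = 18, valid modulo lcm(12, 9) = 36: x ≡ 18 (mod 36).
  Combine with x ≡ 6 (mod 10): gcd(36, 10) = 2; 6 - 18 = -12, which IS divisible by 2, so compatible.
    Write x = 18 + 36·t and substitute into x ≡ 6 (mod 10): 36·t ≡ 6 − 18 = -12 (mod 10).
    Divide the congruence (and modulus) by g = 2: 18·t ≡ -6 (mod 5).
    Reduce coefficients mod 5: 3·t ≡ 4 (mod 5).
    The inverse of 3 mod 5 is 2 (since 3·2 = 6 = 1·5 + 1), so t ≡ 2·4 = 8 ≡ 3 (mod 5).
    Then x = 18 + 36·3 = 126, valid modulo lcm(36, 10) = 180: x ≡ 126 (mod 180).
Verify: 126 mod 12 = 6, 126 mod 9 = 0, 126 mod 10 = 6.

x ≡ 126 (mod 180).


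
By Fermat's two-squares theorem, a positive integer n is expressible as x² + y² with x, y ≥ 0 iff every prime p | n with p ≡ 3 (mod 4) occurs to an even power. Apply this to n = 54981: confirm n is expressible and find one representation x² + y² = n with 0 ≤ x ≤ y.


Step 1: Factor n = 54981 = 3^2 · 41 · 149.
Step 2: Check the mod-4 condition on each prime factor: 3 ≡ 3 (mod 4), exponent 2 (must be even); 41 ≡ 1 (mod 4), exponent 1; 149 ≡ 1 (mod 4), exponent 1.
All primes ≡ 3 (mod 4) appear to even exponent (or don't appear), so by the two-squares theorem n IS expressible as a sum of two squares.
Step 3: Build a representation. Group n = k² · m with k = 3 and m = 41 · 149 = 6109 (a product of primes ≡ 1 (mod 4)); a representation of m scales to one of n via (k·x)² + (k·y)² = k²(x² + y²). Each prime p ≡ 1 (mod 4) is itself a sum of two squares; find a² by testing p − a² for a perfect square:
  41: 41 − 1² = 40, 41 − 2² = 37, 41 − 3² = 32, 41 − 4² = 25 = 5² ⇒ 41 = 4² + 5².
  149: 149 − 1² = 148, 149 − 2² = 145, 149 − 3² = 140, 149 − 4² = 133, 149 − 5² = 124, 149 − 6² = 113, 149 − 7² = 100 = 10² ⇒ 149 = 7² + 10².
  Combine using the Brahmagupta–Fibonacci identity (a² + b²)(c² + d²) = (ac − bd)² + (ad + bc)² = (ac + bd)² + (ad − bc)²:
  41 · 149 = 6109: from (4² + 5²)(7² + 10²), take (4·7 − 5·10, 4·10 + 5·7) = (28 − 50, 40 + 35) = (-22, 75); dropping signs (only squares matter) gives (22, 75); check 22² + 75² = 484 + 5625 = 6109 ✓.
  Scale by k = 3: (3·22, 3·75) = (66, 225).
Step 4: Order so x ≤ y and verify: 66² + 225² = 4356 + 50625 = 54981 = n. ✓

n = 54981 = 66² + 225² (one valid representation with x ≤ y).


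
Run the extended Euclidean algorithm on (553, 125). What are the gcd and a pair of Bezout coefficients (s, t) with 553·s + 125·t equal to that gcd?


Euclidean algorithm on (553, 125) — divide until remainder is 0:
  553 = 4 · 125 + 53
  125 = 2 · 53 + 19
  53 = 2 · 19 + 15
  19 = 1 · 15 + 4
  15 = 3 · 4 + 3
  4 = 1 · 3 + 1
  3 = 3 · 1 + 0
gcd(553, 125) = 1.
Track Bezout coefficients alongside the remainders: start with r₀ = 553 = a·1 + b·0 (s = 1, t = 0) and r₁ = 125 = a·0 + b·1 (s = 0, t = 1); each new remainder r_{k+1} = r_{k-1} − q_k·r_k inherits s_{k+1} = s_{k-1} − q_k·s_k, t_{k+1} = t_{k-1} − q_k·t_k, so r_k = a·s_k + b·t_k at every step:
  q = 4: r = 53, s = 1 − 4·0 = 1, t = 0 − 4·1 = -4  (check: 553·1 + 125·(-4) = 53)
  q = 2: r = 19, s = 0 − 2·1 = -2, t = 1 − 2·(-4) = 9  (check: 553·(-2) + 125·9 = 19)
  q = 2: r = 15, s = 1 − 2·(-2) = 5, t = -4 − 2·9 = -22  (check: 553·5 + 125·(-22) = 15)
  q = 1: r = 4, s = -2 − 1·5 = -7, t = 9 − 1·(-22) = 31  (check: 553·(-7) + 125·31 = 4)
  q = 3: r = 3, s = 5 − 3·(-7) = 26, t = -22 − 3·31 = -115  (check: 553·26 + 125·(-115) = 3)
  q = 1: r = 1, s = -7 − 1·26 = -33, t = 31 − 1·(-115) = 146  (check: 553·(-33) + 125·146 = 1)
The row with r = 1 (the gcd) gives the Bezout coefficients s = -33, t = 146.
Result: 553 · (-33) + 125 · (146) = 1.

gcd(553, 125) = 1; s = -33, t = 146 (check: 553·(-33) + 125·146 = 1).


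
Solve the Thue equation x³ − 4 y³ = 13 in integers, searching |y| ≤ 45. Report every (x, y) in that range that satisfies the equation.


The equation is x³ - 4y³ = 13. For fixed y, x³ = 4·y³ + 13, so a solution requires the RHS to be a perfect cube.
Strategy: iterate y from -45 to 45, compute RHS = 4·y³ + 13, and check whether it is a (positive or negative) perfect cube.
Check small values of y:
  y = 0: RHS = 13 is not a perfect cube.
  y = 1: RHS = 17 is not a perfect cube.
  y = -1: RHS = 9 is not a perfect cube.
  y = 2: RHS = 45 is not a perfect cube.
  y = -2: RHS = -19 is not a perfect cube.
  y = 3: RHS = 121 is not a perfect cube.
  y = -3: RHS = -95 is not a perfect cube.
Continuing the search up to |y| = 45 finds no solutions either.
No (x, y) in the scanned range satisfies the equation.

No integer solutions with |y| ≤ 45.


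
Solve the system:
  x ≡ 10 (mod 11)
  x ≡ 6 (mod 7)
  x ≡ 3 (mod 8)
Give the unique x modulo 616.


Moduli 11, 7, 8 are pairwise coprime; by CRT there is a unique solution modulo M = 11 · 7 · 8 = 616.
Solve pairwise, accumulating the modulus:
  Start with x ≡ 10 (mod 11).
  Combine with x ≡ 6 (mod 7): since gcd(11, 7) = 1, we get a unique residue mod 77.
    Write x = 10 + 11·t and substitute into x ≡ 6 (mod 7): 11·t ≡ 6 − 10 = -4 (mod 7).
    Reduce coefficients mod 7: 4·t ≡ 3 (mod 7).
    The inverse of 4 mod 7 is 2 (since 4·2 = 8 = 1·7 + 1), so t ≡ 2·3 = 6 ≡ 6 (mod 7).
    Then x = 10 + 11·6 = 76, valid modulo lcm(11, 7) = 77: x ≡ 76 (mod 77).
  Combine with x ≡ 3 (mod 8): since gcd(77, 8) = 1, we get a unique residue mod 616.
    Write x = 76 + 77·t and substitute into x ≡ 3 (mod 8): 77·t ≡ 3 − 76 = -73 (mod 8).
    Reduce coefficients mod 8: 5·t ≡ 7 (mod 8).
    The inverse of 5 mod 8 is 5 (since 5·5 = 25 = 3·8 + 1), so t ≡ 5·7 = 35 ≡ 3 (mod 8).
    Then x = 76 + 77·3 = 307, valid modulo lcm(77, 8) = 616: x ≡ 307 (mod 616).
Verify: 307 mod 11 = 10 ✓, 307 mod 7 = 6 ✓, 307 mod 8 = 3 ✓.

x ≡ 307 (mod 616).


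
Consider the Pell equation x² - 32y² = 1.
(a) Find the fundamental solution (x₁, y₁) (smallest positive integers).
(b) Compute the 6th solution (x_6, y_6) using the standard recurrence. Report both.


Step 1: Find the fundamental solution (x₁, y₁) of x² - 32y² = 1.
  Expand √32 as a continued fraction. a₀ = ⌊√32⌋ = 5; iterate m_{k+1} = d_k·a_k − m_k, d_{k+1} = (32 − m_{k+1}²)/d_k, a_{k+1} = ⌊(a₀ + m_{k+1})/d_{k+1}⌋ (starting m₀ = 0, d₀ = 1), with convergents p_k = a_k·p_{k-1} + p_{k-2}, q_k = a_k·q_{k-1} + q_{k-2} (p₋₁ = 1, q₋₁ = 0):
  k = 0: a₀ = 5; p₀/q₀ = 5/1; p₀² − 32·q₀² = 25 − 32 = -7.
  k = 1: m = 5, d = 7, a = ⌊(5 + 5)/7⌋ = 1; p/q = (1·5 + 1)/(1·1 + 0) = 6/1; p² − 32·q² = 36 − 32 = 4.
  k = 2: m = 2, d = 4, a = ⌊(5 + 2)/4⌋ = 1; p/q = (1·6 + 5)/(1·1 + 1) = 11/2; p² − 32·q² = 121 − 128 = -7.
  k = 3: m = 2, d = 7, a = ⌊(5 + 2)/7⌋ = 1; p/q = (1·11 + 6)/(1·2 + 1) = 17/3; p² − 32·q² = 289 − 288 = 1.
  The first convergent with p² − 32·q² = 1 gives the fundamental solution (x₁, y₁) = (17, 3).
Step 2: Apply the recurrence (x_{n+1}, y_{n+1}) = (x₁x_n + 32y₁y_n, x₁y_n + y₁x_n) repeatedly.
  From (x_1, y_1) = (17, 3): x_2 = 17·17 + 32·3·3 = 577; y_2 = 17·3 + 3·17 = 102.
  From (x_2, y_2) = (577, 102): x_3 = 17·577 + 32·3·102 = 19601; y_3 = 17·102 + 3·577 = 3465.
  From (x_3, y_3) = (19601, 3465): x_4 = 17·19601 + 32·3·3465 = 665857; y_4 = 17·3465 + 3·19601 = 117708.
  From (x_4, y_4) = (665857, 117708): x_5 = 17·665857 + 32·3·117708 = 22619537; y_5 = 17·117708 + 3·665857 = 3998607.
  From (x_5, y_5) = (22619537, 3998607): x_6 = 17·22619537 + 32·3·3998607 = 768398401; y_6 = 17·3998607 + 3·22619537 = 135834930.
Step 3: Verify x_6² - 32·y_6² = 590436102659356801 - 590436102659356800 = 1 (should be 1). ✓

(x_1, y_1) = (17, 3); (x_6, y_6) = (768398401, 135834930).


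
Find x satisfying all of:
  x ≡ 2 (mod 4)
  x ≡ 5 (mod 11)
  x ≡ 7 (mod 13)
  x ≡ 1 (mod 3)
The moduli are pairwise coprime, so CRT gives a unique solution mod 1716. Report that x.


Product of moduli M = 4 · 11 · 13 · 3 = 1716.
Merge one congruence at a time:
  Start: x ≡ 2 (mod 4).
  Combine with x ≡ 5 (mod 11); new modulus lcm = 44.
    Write x = 2 + 4·t and substitute into x ≡ 5 (mod 11): 4·t ≡ 5 − 2 = 3 (mod 11).
    The inverse of 4 mod 11 is 3 (since 4·3 = 12 = 1·11 + 1), so t ≡ 3·3 = 9 ≡ 9 (mod 11).
    Then x = 2 + 4·9 = 38, valid modulo lcm(4, 11) = 44: x ≡ 38 (mod 44).
  Combine with x ≡ 7 (mod 13); new modulus lcm = 572.
    Write x = 38 + 44·t and substitute into x ≡ 7 (mod 13): 44·t ≡ 7 − 38 = -31 (mod 13).
    Reduce coefficients mod 13: 5·t ≡ 8 (mod 13).
    The inverse of 5 mod 13 is 8 (since 5·8 = 40 = 3·13 + 1), so t ≡ 8·8 = 64 ≡ 12 (mod 13).
    Then x = 38 + 44·12 = 566, valid modulo lcm(44, 13) = 572: x ≡ 566 (mod 572).
  Combine with x ≡ 1 (mod 3); new modulus lcm = 1716.
    Write x = 566 + 572·t and substitute into x ≡ 1 (mod 3): 572·t ≡ 1 − 566 = -565 (mod 3).
    Reduce coefficients mod 3: 2·t ≡ 2 (mod 3).
    The inverse of 2 mod 3 is 2 (since 2·2 = 4 = 1·3 + 1), so t ≡ 2·2 = 4 ≡ 1 (mod 3).
    Then x = 566 + 572·1 = 1138, valid modulo lcm(572, 3) = 1716: x ≡ 1138 (mod 1716).
Verify against each original: 1138 mod 4 = 2, 1138 mod 11 = 5, 1138 mod 13 = 7, 1138 mod 3 = 1.

x ≡ 1138 (mod 1716).


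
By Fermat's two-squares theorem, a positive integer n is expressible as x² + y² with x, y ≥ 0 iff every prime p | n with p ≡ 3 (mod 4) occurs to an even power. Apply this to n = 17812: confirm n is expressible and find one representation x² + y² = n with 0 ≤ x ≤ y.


Step 1: Factor n = 17812 = 2^2 · 61 · 73.
Step 2: Check the mod-4 condition on each prime factor: 2 = 2 (special); 61 ≡ 1 (mod 4), exponent 1; 73 ≡ 1 (mod 4), exponent 1.
All primes ≡ 3 (mod 4) appear to even exponent (or don't appear), so by the two-squares theorem n IS expressible as a sum of two squares.
Step 3: Build a representation. Group n = k² · m with k = 2 and m = 61 · 73 = 4453 (a product of primes ≡ 1 (mod 4)); a representation of m scales to one of n via (k·x)² + (k·y)² = k²(x² + y²). Each prime p ≡ 1 (mod 4) is itself a sum of two squares; find a² by testing p − a² for a perfect square:
  61: 61 − 1² = 60, 61 − 2² = 57, 61 − 3² = 52, 61 − 4² = 45, 61 − 5² = 36 = 6² ⇒ 61 = 5² + 6².
  73: 73 − 1² = 72, 73 − 2² = 69, 73 − 3² = 64 = 8² ⇒ 73 = 3² + 8².
  Combine using the Brahmagupta–Fibonacci identity (a² + b²)(c² + d²) = (ac − bd)² + (ad + bc)² = (ac + bd)² + (ad − bc)²:
  61 · 73 = 4453: from (5² + 6²)(3² + 8²), take (5·3 − 6·8, 5·8 + 6·3) = (15 − 48, 40 + 18) = (-33, 58); dropping signs (only squares matter) gives (33, 58); check 33² + 58² = 1089 + 3364 = 4453 ✓.
  Scale by k = 2: (2·33, 2·58) = (66, 116).
Step 4: Order so x ≤ y and verify: 66² + 116² = 4356 + 13456 = 17812 = n. ✓

n = 17812 = 66² + 116² (one valid representation with x ≤ y).


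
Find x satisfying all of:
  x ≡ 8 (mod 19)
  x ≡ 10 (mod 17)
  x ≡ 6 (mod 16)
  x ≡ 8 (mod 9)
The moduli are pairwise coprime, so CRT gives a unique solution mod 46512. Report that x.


Product of moduli M = 19 · 17 · 16 · 9 = 46512.
Merge one congruence at a time:
  Start: x ≡ 8 (mod 19).
  Combine with x ≡ 10 (mod 17); new modulus lcm = 323.
    Write x = 8 + 19·t and substitute into x ≡ 10 (mod 17): 19·t ≡ 10 − 8 = 2 (mod 17).
    Reduce coefficients mod 17: 2·t ≡ 2 (mod 17).
    The inverse of 2 mod 17 is 9 (since 2·9 = 18 = 1·17 + 1), so t ≡ 9·2 = 18 ≡ 1 (mod 17).
    Then x = 8 + 19·1 = 27, valid modulo lcm(19, 17) = 323: x ≡ 27 (mod 323).
  Combine with x ≡ 6 (mod 16); new modulus lcm = 5168.
    Write x = 27 + 323·t and substitute into x ≡ 6 (mod 16): 323·t ≡ 6 − 27 = -21 (mod 16).
    Reduce coefficients mod 16: 3·t ≡ 11 (mod 16).
    The inverse of 3 mod 16 is 11 (since 3·11 = 33 = 2·16 + 1), so t ≡ 11·11 = 121 ≡ 9 (mod 16).
    Then x = 27 + 323·9 = 2934, valid modulo lcm(323, 16) = 5168: x ≡ 2934 (mod 5168).
  Combine with x ≡ 8 (mod 9); new modulus lcm = 46512.
    Write x = 2934 + 5168·t and substitute into x ≡ 8 (mod 9): 5168·t ≡ 8 − 2934 = -2926 (mod 9).
    Reduce coefficients mod 9: 2·t ≡ 8 (mod 9).
    The inverse of 2 mod 9 is 5 (since 2·5 = 10 = 1·9 + 1), so t ≡ 5·8 = 40 ≡ 4 (mod 9).
    Then x = 2934 + 5168·4 = 23606, valid modulo lcm(5168, 9) = 46512: x ≡ 23606 (mod 46512).
Verify against each original: 23606 mod 19 = 8, 23606 mod 17 = 10, 23606 mod 16 = 6, 23606 mod 9 = 8.

x ≡ 23606 (mod 46512).


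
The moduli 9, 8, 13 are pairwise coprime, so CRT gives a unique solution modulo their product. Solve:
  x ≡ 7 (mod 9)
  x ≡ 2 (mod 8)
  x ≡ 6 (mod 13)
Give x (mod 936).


Moduli 9, 8, 13 are pairwise coprime; by CRT there is a unique solution modulo M = 9 · 8 · 13 = 936.
Solve pairwise, accumulating the modulus:
  Start with x ≡ 7 (mod 9).
  Combine with x ≡ 2 (mod 8): since gcd(9, 8) = 1, we get a unique residue mod 72.
    Write x = 7 + 9·t and substitute into x ≡ 2 (mod 8): 9·t ≡ 2 − 7 = -5 (mod 8).
    Reduce coefficients mod 8: 1·t ≡ 3 (mod 8).
    So t ≡ 3 (mod 8).
    Then x = 7 + 9·3 = 34, valid modulo lcm(9, 8) = 72: x ≡ 34 (mod 72).
  Combine with x ≡ 6 (mod 13): since gcd(72, 13) = 1, we get a unique residue mod 936.
    Write x = 34 + 72·t and substitute into x ≡ 6 (mod 13): 72·t ≡ 6 − 34 = -28 (mod 13).
    Reduce coefficients mod 13: 7·t ≡ 11 (mod 13).
    The inverse of 7 mod 13 is 2 (since 7·2 = 14 = 1·13 + 1), so t ≡ 2·11 = 22 ≡ 9 (mod 13).
    Then x = 34 + 72·9 = 682, valid modulo lcm(72, 13) = 936: x ≡ 682 (mod 936).
Verify: 682 mod 9 = 7 ✓, 682 mod 8 = 2 ✓, 682 mod 13 = 6 ✓.

x ≡ 682 (mod 936).


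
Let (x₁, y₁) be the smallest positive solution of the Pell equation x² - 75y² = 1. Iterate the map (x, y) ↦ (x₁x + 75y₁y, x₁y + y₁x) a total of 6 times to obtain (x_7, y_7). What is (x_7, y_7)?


Step 1: Find the fundamental solution (x₁, y₁) of x² - 75y² = 1.
  Expand √75 as a continued fraction. a₀ = ⌊√75⌋ = 8; iterate m_{k+1} = d_k·a_k − m_k, d_{k+1} = (75 − m_{k+1}²)/d_k, a_{k+1} = ⌊(a₀ + m_{k+1})/d_{k+1}⌋ (starting m₀ = 0, d₀ = 1), with convergents p_k = a_k·p_{k-1} + p_{k-2}, q_k = a_k·q_{k-1} + q_{k-2} (p₋₁ = 1, q₋₁ = 0):
  k = 0: a₀ = 8; p₀/q₀ = 8/1; p₀² − 75·q₀² = 64 − 75 = -11.
  k = 1: m = 8, d = 11, a = ⌊(8 + 8)/11⌋ = 1; p/q = (1·8 + 1)/(1·1 + 0) = 9/1; p² − 75·q² = 81 − 75 = 6.
  k = 2: m = 3, d = 6, a = ⌊(8 + 3)/6⌋ = 1; p/q = (1·9 + 8)/(1·1 + 1) = 17/2; p² − 75·q² = 289 − 300 = -11.
  k = 3: m = 3, d = 11, a = ⌊(8 + 3)/11⌋ = 1; p/q = (1·17 + 9)/(1·2 + 1) = 26/3; p² − 75·q² = 676 − 675 = 1.
  The first convergent with p² − 75·q² = 1 gives the fundamental solution (x₁, y₁) = (26, 3).
Step 2: Apply the recurrence (x_{n+1}, y_{n+1}) = (x₁x_n + 75y₁y_n, x₁y_n + y₁x_n) repeatedly.
  From (x_1, y_1) = (26, 3): x_2 = 26·26 + 75·3·3 = 1351; y_2 = 26·3 + 3·26 = 156.
  From (x_2, y_2) = (1351, 156): x_3 = 26·1351 + 75·3·156 = 70226; y_3 = 26·156 + 3·1351 = 8109.
  From (x_3, y_3) = (70226, 8109): x_4 = 26·70226 + 75·3·8109 = 3650401; y_4 = 26·8109 + 3·70226 = 421512.
  From (x_4, y_4) = (3650401, 421512): x_5 = 26·3650401 + 75·3·421512 = 189750626; y_5 = 26·421512 + 3·3650401 = 21910515.
  From (x_5, y_5) = (189750626, 21910515): x_6 = 26·189750626 + 75·3·21910515 = 9863382151; y_6 = 26·21910515 + 3·189750626 = 1138925268.
  From (x_6, y_6) = (9863382151, 1138925268): x_7 = 26·9863382151 + 75·3·1138925268 = 512706121226; y_7 = 26·1138925268 + 3·9863382151 = 59202203421.
Step 3: Verify x_7² - 75·y_7² = 262867566742609807743076 - 262867566742609807743075 = 1 (should be 1). ✓

(x_1, y_1) = (26, 3); (x_7, y_7) = (512706121226, 59202203421).


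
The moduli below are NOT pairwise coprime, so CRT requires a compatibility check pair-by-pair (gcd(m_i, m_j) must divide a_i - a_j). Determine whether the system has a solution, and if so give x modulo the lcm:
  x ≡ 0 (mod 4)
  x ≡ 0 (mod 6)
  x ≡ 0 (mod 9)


Moduli 4, 6, 9 are not pairwise coprime, so CRT works modulo lcm(m_i) when all pairwise compatibility conditions hold.
Pairwise compatibility: gcd(m_i, m_j) must divide a_i - a_j for every pair.
Merge one congruence at a time:
  Start: x ≡ 0 (mod 4).
  Combine with x ≡ 0 (mod 6): gcd(4, 6) = 2; 0 - 0 = 0, which IS divisible by 2, so compatible.
    Write x = 0 + 4·t and substitute into x ≡ 0 (mod 6): 4·t ≡ 0 − 0 = 0 (mod 6).
    Divide the congruence (and modulus) by g = 2: 2·t ≡ 0 (mod 3).
    The inverse of 2 mod 3 is 2 (since 2·2 = 4 = 1·3 + 1), so t ≡ 2·0 = 0 ≡ 0 (mod 3).
    Then x = 0 + 4·0 = 0, valid modulo lcm(4, 6) = 12: x ≡ 0 (mod 12).
  Combine with x ≡ 0 (mod 9): gcd(12, 9) = 3; 0 - 0 = 0, which IS divisible by 3, so compatible.
    Write x = 0 + 12·t and substitute into x ≡ 0 (mod 9): 12·t ≡ 0 − 0 = 0 (mod 9).
    Divide the congruence (and modulus) by g = 3: 4·t ≡ 0 (mod 3).
    Reduce coefficients mod 3: 1·t ≡ 0 (mod 3).
    So t ≡ 0 (mod 3).
    Then x = 0 + 12·0 = 0, valid modulo lcm(12, 9) = 36: x ≡ 0 (mod 36).
Verify: 0 mod 4 = 0, 0 mod 6 = 0, 0 mod 9 = 0.

x ≡ 0 (mod 36).


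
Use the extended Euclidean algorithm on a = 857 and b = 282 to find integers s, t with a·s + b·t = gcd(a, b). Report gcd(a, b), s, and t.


Euclidean algorithm on (857, 282) — divide until remainder is 0:
  857 = 3 · 282 + 11
  282 = 25 · 11 + 7
  11 = 1 · 7 + 4
  7 = 1 · 4 + 3
  4 = 1 · 3 + 1
  3 = 3 · 1 + 0
gcd(857, 282) = 1.
Track Bezout coefficients alongside the remainders: start with r₀ = 857 = a·1 + b·0 (s = 1, t = 0) and r₁ = 282 = a·0 + b·1 (s = 0, t = 1); each new remainder r_{k+1} = r_{k-1} − q_k·r_k inherits s_{k+1} = s_{k-1} − q_k·s_k, t_{k+1} = t_{k-1} − q_k·t_k, so r_k = a·s_k + b·t_k at every step:
  q = 3: r = 11, s = 1 − 3·0 = 1, t = 0 − 3·1 = -3  (check: 857·1 + 282·(-3) = 11)
  q = 25: r = 7, s = 0 − 25·1 = -25, t = 1 − 25·(-3) = 76  (check: 857·(-25) + 282·76 = 7)
  q = 1: r = 4, s = 1 − 1·(-25) = 26, t = -3 − 1·76 = -79  (check: 857·26 + 282·(-79) = 4)
  q = 1: r = 3, s = -25 − 1·26 = -51, t = 76 − 1·(-79) = 155  (check: 857·(-51) + 282·155 = 3)
  q = 1: r = 1, s = 26 − 1·(-51) = 77, t = -79 − 1·155 = -234  (check: 857·77 + 282·(-234) = 1)
The row with r = 1 (the gcd) gives the Bezout coefficients s = 77, t = -234.
Result: 857 · (77) + 282 · (-234) = 1.

gcd(857, 282) = 1; s = 77, t = -234 (check: 857·77 + 282·(-234) = 1).


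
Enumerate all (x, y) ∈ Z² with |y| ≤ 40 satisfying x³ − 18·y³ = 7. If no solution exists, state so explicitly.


The equation is x³ - 18y³ = 7. For fixed y, x³ = 18·y³ + 7, so a solution requires the RHS to be a perfect cube.
Strategy: iterate y from -40 to 40, compute RHS = 18·y³ + 7, and check whether it is a (positive or negative) perfect cube.
Check small values of y:
  y = 0: RHS = 7 is not a perfect cube.
  y = 1: RHS = 25 is not a perfect cube.
  y = -1: RHS = -11 is not a perfect cube.
  y = 2: RHS = 151 is not a perfect cube.
  y = -2: RHS = -137 is not a perfect cube.
  y = 3: RHS = 493 is not a perfect cube.
  y = -3: RHS = -479 is not a perfect cube.
Continuing the search up to |y| = 40 finds no solutions either.
No (x, y) in the scanned range satisfies the equation.

No integer solutions with |y| ≤ 40.


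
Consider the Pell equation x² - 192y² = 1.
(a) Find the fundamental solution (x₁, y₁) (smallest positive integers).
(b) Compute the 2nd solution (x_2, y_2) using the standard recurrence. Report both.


Step 1: Find the fundamental solution (x₁, y₁) of x² - 192y² = 1.
  Expand √192 as a continued fraction. a₀ = ⌊√192⌋ = 13; iterate m_{k+1} = d_k·a_k − m_k, d_{k+1} = (192 − m_{k+1}²)/d_k, a_{k+1} = ⌊(a₀ + m_{k+1})/d_{k+1}⌋ (starting m₀ = 0, d₀ = 1), with convergents p_k = a_k·p_{k-1} + p_{k-2}, q_k = a_k·q_{k-1} + q_{k-2} (p₋₁ = 1, q₋₁ = 0):
  k = 0: a₀ = 13; p₀/q₀ = 13/1; p₀² − 192·q₀² = 169 − 192 = -23.
  k = 1: m = 13, d = 23, a = ⌊(13 + 13)/23⌋ = 1; p/q = (1·13 + 1)/(1·1 + 0) = 14/1; p² − 192·q² = 196 − 192 = 4.
  k = 2: m = 10, d = 4, a = ⌊(13 + 10)/4⌋ = 5; p/q = (5·14 + 13)/(5·1 + 1) = 83/6; p² − 192·q² = 6889 − 6912 = -23.
  k = 3: m = 10, d = 23, a = ⌊(13 + 10)/23⌋ = 1; p/q = (1·83 + 14)/(1·6 + 1) = 97/7; p² − 192·q² = 9409 − 9408 = 1.
  The first convergent with p² − 192·q² = 1 gives the fundamental solution (x₁, y₁) = (97, 7).
Step 2: Apply the recurrence (x_{n+1}, y_{n+1}) = (x₁x_n + 192y₁y_n, x₁y_n + y₁x_n) repeatedly.
  From (x_1, y_1) = (97, 7): x_2 = 97·97 + 192·7·7 = 18817; y_2 = 97·7 + 7·97 = 1358.
Step 3: Verify x_2² - 192·y_2² = 354079489 - 354079488 = 1 (should be 1). ✓

(x_1, y_1) = (97, 7); (x_2, y_2) = (18817, 1358).


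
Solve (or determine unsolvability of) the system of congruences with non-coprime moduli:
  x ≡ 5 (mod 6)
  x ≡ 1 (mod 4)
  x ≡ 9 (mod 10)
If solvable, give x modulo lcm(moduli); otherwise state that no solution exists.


Moduli 6, 4, 10 are not pairwise coprime, so CRT works modulo lcm(m_i) when all pairwise compatibility conditions hold.
Pairwise compatibility: gcd(m_i, m_j) must divide a_i - a_j for every pair.
Merge one congruence at a time:
  Start: x ≡ 5 (mod 6).
  Combine with x ≡ 1 (mod 4): gcd(6, 4) = 2; 1 - 5 = -4, which IS divisible by 2, so compatible.
    Write x = 5 + 6·t and substitute into x ≡ 1 (mod 4): 6·t ≡ 1 − 5 = -4 (mod 4).
    Divide the congruence (and modulus) by g = 2: 3·t ≡ -2 (mod 2).
    Reduce coefficients mod 2: 1·t ≡ 0 (mod 2).
    So t ≡ 0 (mod 2).
    Then x = 5 + 6·0 = 5, valid modulo lcm(6, 4) = 12: x ≡ 5 (mod 12).
  Combine with x ≡ 9 (mod 10): gcd(12, 10) = 2; 9 - 5 = 4, which IS divisible by 2, so compatible.
    Write x = 5 + 12·t and substitute into x ≡ 9 (mod 10): 12·t ≡ 9 − 5 = 4 (mod 10).
    Divide the congruence (and modulus) by g = 2: 6·t ≡ 2 (mod 5).
    Reduce coefficients mod 5: 1·t ≡ 2 (mod 5).
    So t ≡ 2 (mod 5).
    Then x = 5 + 12·2 = 29, valid modulo lcm(12, 10) = 60: x ≡ 29 (mod 60).
Verify: 29 mod 6 = 5, 29 mod 4 = 1, 29 mod 10 = 9.

x ≡ 29 (mod 60).
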